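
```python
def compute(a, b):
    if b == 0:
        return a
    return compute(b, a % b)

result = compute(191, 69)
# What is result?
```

compute(191, 69) -> compute(69, 53) -> compute(53, 16) -> compute(16, 5) -> compute(5, 1) -> compute(1, 0) -> 1

Answer: 1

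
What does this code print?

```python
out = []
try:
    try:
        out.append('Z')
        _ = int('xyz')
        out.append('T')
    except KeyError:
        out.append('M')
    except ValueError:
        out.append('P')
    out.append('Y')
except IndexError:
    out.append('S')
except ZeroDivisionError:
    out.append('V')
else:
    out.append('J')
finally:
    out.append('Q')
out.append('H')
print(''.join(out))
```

Execution trace: 'Z' (inner try body) → 'P' (inner except ValueError) → 'Y' (try body, no exception) → 'J' (else) → 'Q' (finally) → 'H' (after the try/except). Output: ZPYJQH

Answer: ZPYJQH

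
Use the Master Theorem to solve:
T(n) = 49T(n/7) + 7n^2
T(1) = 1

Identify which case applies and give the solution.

a=49, b=7, f(n)=7n^2. log_7(49) = 2. Since c=2 = 2, Case 2 applies: T(n) = Θ(n^log_b(a) · log n) = O(n^2 log n).

Answer: O(n^2 log n) - Case 2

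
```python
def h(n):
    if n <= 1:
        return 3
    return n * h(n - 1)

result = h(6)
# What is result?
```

h(6) = 6 * 5 * 4 * 3 * 2 * 3 = 2160

Answer: 2160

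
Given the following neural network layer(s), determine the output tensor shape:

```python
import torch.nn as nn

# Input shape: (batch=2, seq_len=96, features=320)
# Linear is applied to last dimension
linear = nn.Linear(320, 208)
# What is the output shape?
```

Input: (2, 96, 320) -> Output: (2, 96, 208)

Answer: (2, 96, 208)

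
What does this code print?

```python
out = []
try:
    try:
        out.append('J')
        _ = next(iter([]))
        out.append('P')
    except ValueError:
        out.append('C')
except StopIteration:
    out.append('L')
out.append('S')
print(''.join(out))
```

Execution trace: 'J' (try body) → 'L' (outer except StopIteration) → 'S' (after the try/except). Output: JLS

Answer: JLS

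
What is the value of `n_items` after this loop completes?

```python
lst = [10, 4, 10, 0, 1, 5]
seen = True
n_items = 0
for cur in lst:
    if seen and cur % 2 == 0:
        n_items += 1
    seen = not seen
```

Count even values at even positions
`n_items` takes the values: 0 → 1 → 2

Answer: 2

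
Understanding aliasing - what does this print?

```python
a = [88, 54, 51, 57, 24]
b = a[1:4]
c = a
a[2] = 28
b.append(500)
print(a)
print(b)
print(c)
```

Key concept: slice vs alias.
Step by step:
`a = [88, 54, 51, 57, 24]` → a = [88, 54, 51, 57, 24]
`b = a[1:4]` → b = [54, 51, 57]
`c = a` → c = [88, 54, 51, 57, 24] (same object as a)
`a[2] = 28` → a = [88, 54, 28, 57, 24] (same object as c); c = [88, 54, 28, 57, 24] (same object as a)
`b.append(500)` → b = [54, 51, 57, 500]
`print(a)` → prints [88, 54, 28, 57, 24]
`print(b)` → prints [54, 51, 57, 500]
`print(c)` → prints [88, 54, 28, 57, 24]

Answer:
[88, 54, 28, 57, 24]
[54, 51, 57, 500]
[88, 54, 28, 57, 24]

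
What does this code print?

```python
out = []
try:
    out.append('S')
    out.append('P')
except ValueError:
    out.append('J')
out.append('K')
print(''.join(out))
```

Execution trace: 'S' (try body) → 'P' (try body, no exception) → 'K' (after the try/except). Output: SPK

Answer: SPK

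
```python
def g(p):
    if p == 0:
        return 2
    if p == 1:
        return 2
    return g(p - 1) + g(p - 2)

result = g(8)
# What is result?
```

Build up from base cases: g(0)=2, g(1)=2, g(2)=4, g(3)=6, g(4)=10, g(5)=16, g(6)=26, ..., g(8)=68

Answer: 68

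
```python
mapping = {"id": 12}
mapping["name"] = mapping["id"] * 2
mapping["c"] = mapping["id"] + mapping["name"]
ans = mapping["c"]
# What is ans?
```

Trace:
`mapping = {"id": 12}` → mapping = {'id': 12}
`mapping["name"] = mapping["id"] * 2` → mapping = {'id': 12, 'name': 24}
`mapping["c"] = mapping["id"] + mapping["name"]` → mapping = {'id': 12, 'name': 24, 'c': 36}
`ans = mapping["c"]` → ans = 36
So ans = 36

Answer: 36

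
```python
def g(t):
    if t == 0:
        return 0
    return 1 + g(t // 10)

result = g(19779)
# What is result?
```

Count of digits of 19779: 5

Answer: 5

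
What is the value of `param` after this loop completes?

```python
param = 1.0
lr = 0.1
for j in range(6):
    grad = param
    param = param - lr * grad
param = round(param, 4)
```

Gradient descent: w = 1.0 * (1 - 0.1)^6
`param` takes the values: 1.0 → 0.9 → 0.81 → 0.729 → 0.6561 → 0.59049 → 0.531441 → 0.5314

Answer: 0.5314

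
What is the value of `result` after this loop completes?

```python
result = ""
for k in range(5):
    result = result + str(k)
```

Concatenate digits 0 to 4
`result` takes the values: "" → "0" → "01" → "012" → "0123" → "01234"

Answer: "01234"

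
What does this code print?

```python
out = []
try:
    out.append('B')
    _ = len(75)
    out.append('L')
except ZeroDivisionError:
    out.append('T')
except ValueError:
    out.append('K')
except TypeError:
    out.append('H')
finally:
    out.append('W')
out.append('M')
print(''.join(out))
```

Execution trace: 'B' (try body) → 'H' (except TypeError) → 'W' (finally) → 'M' (after the try/except). Output: BHWM

Answer: BHWM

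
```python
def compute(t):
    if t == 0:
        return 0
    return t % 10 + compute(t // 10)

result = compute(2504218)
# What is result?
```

Sum of digits of 2504218: 8 + 1 + 2 + 4 + 0 + 5 + 2 = 22

Answer: 22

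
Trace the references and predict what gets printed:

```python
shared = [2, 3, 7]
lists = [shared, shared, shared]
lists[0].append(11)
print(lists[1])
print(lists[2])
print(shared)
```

Key concept: list of same reference.
Step by step:
`shared = [2, 3, 7]` → shared = [2, 3, 7]
`lists = [shared, shared, shared]` → lists = [[2, 3, 7], [2, 3, 7], [2, 3, 7]]
`lists[0].append(11)` → shared = [2, 3, 7, 11]; lists = [[2, 3, 7, 11], [2, 3, 7, 11], [2, 3, 7, 11]]
`print(lists[1])` → prints [2, 3, 7, 11]
`print(lists[2])` → prints [2, 3, 7, 11]
`print(shared)` → prints [2, 3, 7, 11]

Answer:
[2, 3, 7, 11]
[2, 3, 7, 11]
[2, 3, 7, 11]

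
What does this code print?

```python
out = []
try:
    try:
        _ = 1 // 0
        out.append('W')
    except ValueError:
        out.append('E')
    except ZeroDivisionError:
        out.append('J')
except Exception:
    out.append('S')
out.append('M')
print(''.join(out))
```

Execution trace: 'J' (inner except ZeroDivisionError) → 'M' (after the try/except). Output: JM

Answer: JM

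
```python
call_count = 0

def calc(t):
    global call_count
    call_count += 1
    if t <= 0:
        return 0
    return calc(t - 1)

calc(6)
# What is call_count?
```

Linear recursion stepping by 1: 7 calls from t=6 down to ≤0.

Answer: 7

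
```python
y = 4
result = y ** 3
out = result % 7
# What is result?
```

Trace:
`y = 4` → y = 4
`result = y ** 3` → result = 64
`out = result % 7` → out = 1
So result = 64

Answer: 64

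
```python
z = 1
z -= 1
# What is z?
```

Trace:
`z = 1` → z = 1
`z -= 1` → z = 0
So z = 0

Answer: 0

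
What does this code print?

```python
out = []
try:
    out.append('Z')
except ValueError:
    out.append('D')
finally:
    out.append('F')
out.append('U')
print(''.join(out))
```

Execution trace: 'Z' (try body, no exception) → 'F' (finally) → 'U' (after the try/except). Output: ZFU

Answer: ZFU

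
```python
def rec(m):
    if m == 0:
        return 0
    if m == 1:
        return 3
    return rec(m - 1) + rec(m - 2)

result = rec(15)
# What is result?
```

Build up from base cases: rec(0)=0, rec(1)=3, rec(2)=3, rec(3)=6, rec(4)=9, rec(5)=15, rec(6)=24, ..., rec(15)=1830

Answer: 1830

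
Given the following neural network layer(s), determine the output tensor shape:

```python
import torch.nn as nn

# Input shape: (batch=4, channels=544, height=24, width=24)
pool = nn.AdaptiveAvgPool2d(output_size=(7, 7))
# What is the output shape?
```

Input: (4, 544, 24, 24) -> Output: (4, 544, 7, 7)

Answer: (4, 544, 7, 7)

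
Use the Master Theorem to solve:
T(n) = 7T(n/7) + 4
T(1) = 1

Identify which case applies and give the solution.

a=7, b=7, f(n)=4. log_7(7) = 1. Since c=0 < 1, Case 1 applies: T(n) = Θ(n^log_b(a)) = O(n).

Answer: O(n) - Case 1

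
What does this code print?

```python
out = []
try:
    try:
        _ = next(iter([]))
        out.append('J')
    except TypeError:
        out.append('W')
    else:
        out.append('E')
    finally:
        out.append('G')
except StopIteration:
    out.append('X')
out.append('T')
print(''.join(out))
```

Execution trace: 'G' (finally) → 'X' (outer except StopIteration) → 'T' (after the try/except). Output: GXT

Answer: GXT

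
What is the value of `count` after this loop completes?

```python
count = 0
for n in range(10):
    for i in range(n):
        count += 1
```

Triangle number: 0+1+2+...+9
`count` takes the values: 0 → 1 → 2 → 3 → 4 → 5 → 6 → 7 → 8 → 9 → 10 → 11 → 12 → 13 → 14 → 15 → 16 → 17 → 18 → 19 → 20 → 21 → 22 → 23 → 24 → 25 → 26 → 27 → 28 → 29 → … → 41 → 42 → 43 → 44 → 45

Answer: 45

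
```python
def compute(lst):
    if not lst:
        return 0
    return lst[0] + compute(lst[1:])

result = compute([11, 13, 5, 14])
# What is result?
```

11 + 13 + 5 + 14 + 0 = 43

Answer: 43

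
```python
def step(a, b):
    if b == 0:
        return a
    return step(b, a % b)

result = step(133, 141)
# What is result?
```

step(133, 141) -> step(141, 133) -> step(133, 8) -> step(8, 5) -> step(5, 3) -> step(3, 2) -> step(2, 1) -> step(1, 0) -> 1

Answer: 1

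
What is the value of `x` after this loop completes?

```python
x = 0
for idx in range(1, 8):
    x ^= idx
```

XOR of 1 to 7
`x` takes the values: 0 → 1 → 3 → 0 → 4 → 1 → 7 → 0

Answer: 0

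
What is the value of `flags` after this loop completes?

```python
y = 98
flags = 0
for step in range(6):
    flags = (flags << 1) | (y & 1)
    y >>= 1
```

Reverse lowest 6 bits of 98
`flags` takes the values: 0 → 1 → 2 → 4 → 8 → 17

Answer: 17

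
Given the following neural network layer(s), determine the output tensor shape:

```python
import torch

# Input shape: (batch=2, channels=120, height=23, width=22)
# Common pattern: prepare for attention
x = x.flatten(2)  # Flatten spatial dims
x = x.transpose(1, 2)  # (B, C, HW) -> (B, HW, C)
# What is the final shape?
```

Input: (2, 120, 23, 22) -> after flatten(2): (2, 120, 506) -> Output: (2, 506, 120)

Answer: (2, 506, 120)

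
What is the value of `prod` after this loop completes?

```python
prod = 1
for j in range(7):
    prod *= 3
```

3^7 = 2187
`prod` takes the values: 1 → 3 → 9 → 27 → 81 → 243 → 729 → 2187

Answer: 2187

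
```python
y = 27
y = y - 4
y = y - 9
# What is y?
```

Trace:
`y = 27` → y = 27
`y = y - 4` → y = 23
`y = y - 9` → y = 14
So y = 14

Answer: 14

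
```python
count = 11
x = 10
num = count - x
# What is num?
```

Trace:
`count = 11` → count = 11
`x = 10` → x = 10
`num = count - x` → num = 1
So num = 1

Answer: 1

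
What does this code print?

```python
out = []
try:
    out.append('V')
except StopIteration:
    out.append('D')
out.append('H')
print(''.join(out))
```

Execution trace: 'V' (try body, no exception) → 'H' (after the try/except). Output: VH

Answer: VH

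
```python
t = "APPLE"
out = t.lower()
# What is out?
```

Trace:
`t = "APPLE"` → t = 'APPLE'
`out = t.lower()` → out = 'apple'
So out = 'apple'

Answer: 'apple'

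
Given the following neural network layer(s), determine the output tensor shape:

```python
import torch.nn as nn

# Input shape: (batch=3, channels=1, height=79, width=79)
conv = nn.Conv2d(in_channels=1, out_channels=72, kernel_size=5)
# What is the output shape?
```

Input: (3, 1, 79, 79) -> Output: (3, 72, 75, 75)

Answer: (3, 72, 75, 75)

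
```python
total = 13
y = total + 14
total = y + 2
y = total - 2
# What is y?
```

Trace:
`total = 13` → total = 13
`y = total + 14` → y = 27
`total = y + 2` → total = 29
`y = total - 2` → y = 27
So y = 27

Answer: 27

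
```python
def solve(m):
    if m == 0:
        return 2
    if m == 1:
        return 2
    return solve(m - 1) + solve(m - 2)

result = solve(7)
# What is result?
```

Build up from base cases: solve(0)=2, solve(1)=2, solve(2)=4, solve(3)=6, solve(4)=10, solve(5)=16, solve(6)=26, ..., solve(7)=42

Answer: 42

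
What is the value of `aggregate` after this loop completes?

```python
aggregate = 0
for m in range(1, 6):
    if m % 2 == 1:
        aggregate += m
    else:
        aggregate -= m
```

Add odd, subtract even
`aggregate` takes the values: 0 → 1 → -1 → 2 → -2 → 3

Answer: 3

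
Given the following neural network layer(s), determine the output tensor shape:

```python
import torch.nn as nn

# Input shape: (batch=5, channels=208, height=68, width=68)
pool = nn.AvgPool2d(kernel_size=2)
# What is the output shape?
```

Input: (5, 208, 68, 68) -> Output: (5, 208, 34, 34)

Answer: (5, 208, 34, 34)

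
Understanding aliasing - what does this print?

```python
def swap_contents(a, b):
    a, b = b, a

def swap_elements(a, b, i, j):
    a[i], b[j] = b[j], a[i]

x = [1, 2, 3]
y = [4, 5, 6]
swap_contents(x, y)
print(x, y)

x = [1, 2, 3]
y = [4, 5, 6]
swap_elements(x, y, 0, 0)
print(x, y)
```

Key concept: parameter rebinding vs mutation.
Step by step:
`x = [1, 2, 3]` → x = [1, 2, 3]
`y = [4, 5, 6]` → y = [4, 5, 6]
`swap_contents(x, y)` → no visible change to tracked variables
`print(x, y)` → prints [1, 2, 3] [4, 5, 6]
`x = [1, 2, 3]` → x = [1, 2, 3]
`y = [4, 5, 6]` → y = [4, 5, 6]
`swap_elements(x, y, 0, 0)` → x = [4, 2, 3]; y = [1, 5, 6]
`print(x, y)` → prints [4, 2, 3] [1, 5, 6]

Answer:
[1, 2, 3] [4, 5, 6]
[4, 2, 3] [1, 5, 6]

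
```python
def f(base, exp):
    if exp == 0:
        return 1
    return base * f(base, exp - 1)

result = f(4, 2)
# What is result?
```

f(4, 2) = 4 * 4 = 16

Answer: 16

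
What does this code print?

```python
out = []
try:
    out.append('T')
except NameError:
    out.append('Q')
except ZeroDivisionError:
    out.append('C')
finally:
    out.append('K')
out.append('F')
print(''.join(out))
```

Execution trace: 'T' (try body, no exception) → 'K' (finally) → 'F' (after the try/except). Output: TKF

Answer: TKF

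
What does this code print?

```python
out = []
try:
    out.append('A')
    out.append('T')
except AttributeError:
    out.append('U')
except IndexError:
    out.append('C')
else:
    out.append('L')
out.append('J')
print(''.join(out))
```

Execution trace: 'A' (try body) → 'T' (try body, no exception) → 'L' (else) → 'J' (after the try/except). Output: ATLJ

Answer: ATLJ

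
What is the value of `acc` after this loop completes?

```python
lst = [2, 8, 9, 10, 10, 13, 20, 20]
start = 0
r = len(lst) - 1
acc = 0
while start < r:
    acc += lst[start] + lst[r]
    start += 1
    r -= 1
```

Sum of pairs from ends
`acc` takes the values: 0 → 22 → 50 → 72 → 92

Answer: 92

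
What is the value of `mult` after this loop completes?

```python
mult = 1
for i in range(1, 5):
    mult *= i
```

4! = 24
`mult` takes the values: 1 → 2 → 6 → 24

Answer: 24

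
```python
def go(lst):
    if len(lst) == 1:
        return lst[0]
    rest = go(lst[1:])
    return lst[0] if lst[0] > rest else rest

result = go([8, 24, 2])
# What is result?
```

Recursive max over [8, 24, 2] = 24

Answer: 24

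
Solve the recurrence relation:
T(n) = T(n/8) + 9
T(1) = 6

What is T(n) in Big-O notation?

Each step divides n by 8 and adds 9. After log_8(n) steps we reach T(1)=6. So T(n) = 9·log_8(n) + 6 = O(log n).

Answer: O(log n)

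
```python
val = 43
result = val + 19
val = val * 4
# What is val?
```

Trace:
`val = 43` → val = 43
`result = val + 19` → result = 62
`val = val * 4` → val = 172
So val = 172

Answer: 172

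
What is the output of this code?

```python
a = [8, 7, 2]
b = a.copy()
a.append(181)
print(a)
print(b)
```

Key concept: list.copy() creates independent copy.
Step by step:
`a = [8, 7, 2]` → a = [8, 7, 2]
`b = a.copy()` → b = [8, 7, 2]
`a.append(181)` → a = [8, 7, 2, 181]
`print(a)` → prints [8, 7, 2, 181]
`print(b)` → prints [8, 7, 2]

Answer:
[8, 7, 2, 181]
[8, 7, 2]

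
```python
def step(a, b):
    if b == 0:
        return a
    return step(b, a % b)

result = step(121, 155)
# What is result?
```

step(121, 155) -> step(155, 121) -> step(121, 34) -> step(34, 19) -> step(19, 15) -> step(15, 4) -> step(4, 3) -> step(3, 1) -> step(1, 0) -> 1

Answer: 1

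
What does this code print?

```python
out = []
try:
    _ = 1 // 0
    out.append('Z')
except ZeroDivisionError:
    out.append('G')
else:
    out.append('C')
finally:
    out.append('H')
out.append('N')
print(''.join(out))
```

Execution trace: 'G' (except ZeroDivisionError) → 'H' (finally) → 'N' (after the try/except). Output: GHN

Answer: GHN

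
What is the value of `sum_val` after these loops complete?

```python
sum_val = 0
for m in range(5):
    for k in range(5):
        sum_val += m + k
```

Sum of all m+k for m,k in 5x5
`sum_val` takes the values: 0 → 1 → 3 → 6 → 10 → 11 → 13 → 16 → 20 → 25 → 27 → 30 → 34 → 39 → 45 → 48 → 52 → 57 → 63 → 70 → 74 → 79 → 85 → 92 → 100

Answer: 100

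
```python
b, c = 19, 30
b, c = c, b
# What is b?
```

Trace:
`b, c = 19, 30` → b = 19; c = 30
`b, c = c, b` → b = 30; c = 19
So b = 30

Answer: 30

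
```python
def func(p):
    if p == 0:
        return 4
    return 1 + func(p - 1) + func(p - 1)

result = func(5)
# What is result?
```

func(p) = 1 + 2·func(p-1), func(0)=4. Closed form: (4+1)·2^5 - 1 = 159.

Answer: 159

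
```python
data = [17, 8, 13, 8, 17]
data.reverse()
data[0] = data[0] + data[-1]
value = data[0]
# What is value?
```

Trace:
`data = [17, 8, 13, 8, 17]` → data = [17, 8, 13, 8, 17]
`data.reverse()` → no variable changes
`data[0] = data[0] + data[-1]` → data = [34, 8, 13, 8, 17]
`value = data[0]` → value = 34
So value = 34

Answer: 34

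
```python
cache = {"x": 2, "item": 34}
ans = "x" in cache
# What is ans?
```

Trace:
`cache = {"x": 2, "item": 34}` → cache = {'x': 2, 'item': 34}
`ans = "x" in cache` → ans = True
So ans = True

Answer: True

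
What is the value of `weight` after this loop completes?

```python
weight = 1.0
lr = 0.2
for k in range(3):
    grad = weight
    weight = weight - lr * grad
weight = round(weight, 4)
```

Gradient descent: w = 1.0 * (1 - 0.2)^3
`weight` takes the values: 1.0 → 0.8 → 0.64 → 0.512

Answer: 0.512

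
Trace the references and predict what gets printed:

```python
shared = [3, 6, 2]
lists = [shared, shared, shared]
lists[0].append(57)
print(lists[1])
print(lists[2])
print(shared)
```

Key concept: list of same reference.
Step by step:
`shared = [3, 6, 2]` → shared = [3, 6, 2]
`lists = [shared, shared, shared]` → lists = [[3, 6, 2], [3, 6, 2], [3, 6, 2]]
`lists[0].append(57)` → shared = [3, 6, 2, 57]; lists = [[3, 6, 2, 57], [3, 6, 2, 57], [3, 6, 2, 57]]
`print(lists[1])` → prints [3, 6, 2, 57]
`print(lists[2])` → prints [3, 6, 2, 57]
`print(shared)` → prints [3, 6, 2, 57]

Answer:
[3, 6, 2, 57]
[3, 6, 2, 57]
[3, 6, 2, 57]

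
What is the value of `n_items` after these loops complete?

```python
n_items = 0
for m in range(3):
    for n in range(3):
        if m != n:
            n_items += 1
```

3² - 3 (exclude diagonal)
`n_items` takes the values: 0 → 1 → 2 → 3 → 4 → 5 → 6

Answer: 6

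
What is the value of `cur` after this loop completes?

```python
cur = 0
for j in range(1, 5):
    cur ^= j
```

XOR of 1 to 4
`cur` takes the values: 0 → 1 → 3 → 0 → 4

Answer: 4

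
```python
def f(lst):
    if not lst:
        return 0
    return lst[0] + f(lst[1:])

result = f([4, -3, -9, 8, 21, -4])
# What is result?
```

4 + (-3) + (-9) + 8 + 21 + (-4) + 0 = 17

Answer: 17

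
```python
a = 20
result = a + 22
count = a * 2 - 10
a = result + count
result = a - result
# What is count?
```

Trace:
`a = 20` → a = 20
`result = a + 22` → result = 42
`count = a * 2 - 10` → count = 30
`a = result + count` → a = 72
`result = a - result` → result = 30
So count = 30

Answer: 30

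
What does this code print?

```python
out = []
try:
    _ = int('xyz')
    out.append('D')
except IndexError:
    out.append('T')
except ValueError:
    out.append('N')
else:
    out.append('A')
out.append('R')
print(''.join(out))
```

Execution trace: 'N' (except ValueError) → 'R' (after the try/except). Output: NR

Answer: NR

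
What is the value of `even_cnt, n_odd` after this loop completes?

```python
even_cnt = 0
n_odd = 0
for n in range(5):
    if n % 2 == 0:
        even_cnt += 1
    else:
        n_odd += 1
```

Count evens and odds in range(5)
`even_cnt, n_odd` takes the values: (0, 0) → (1, 0) → (1, 1) → (2, 1) → (2, 2) → (3, 2)

Answer: 3, 2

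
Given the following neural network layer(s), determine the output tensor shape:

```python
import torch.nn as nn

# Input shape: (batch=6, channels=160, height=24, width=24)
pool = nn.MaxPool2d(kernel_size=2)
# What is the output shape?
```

Input: (6, 160, 24, 24) -> Output: (6, 160, 12, 12)

Answer: (6, 160, 12, 12)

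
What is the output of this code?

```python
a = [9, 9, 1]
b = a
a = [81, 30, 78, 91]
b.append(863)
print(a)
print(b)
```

Key concept: rebinding vs mutation: a is rebound to a new list, b still points at the original.
Step by step:
`a = [9, 9, 1]` → a = [9, 9, 1]
`b = a` → b = [9, 9, 1] (same object as a)
`a = [81, 30, 78, 91]` → a = [81, 30, 78, 91]
`b.append(863)` → b = [9, 9, 1, 863]
`print(a)` → prints [81, 30, 78, 91]
`print(b)` → prints [9, 9, 1, 863]

Answer:
[81, 30, 78, 91]
[9, 9, 1, 863]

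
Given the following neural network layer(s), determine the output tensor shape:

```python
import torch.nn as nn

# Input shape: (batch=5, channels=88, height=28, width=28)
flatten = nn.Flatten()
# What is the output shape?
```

Input: (5, 88, 28, 28) -> Output: (5, 68992)

Answer: (5, 68992)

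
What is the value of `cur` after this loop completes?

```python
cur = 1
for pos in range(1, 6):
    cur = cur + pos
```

Start at 1, add 1 through 5
`cur` takes the values: 1 → 2 → 4 → 7 → 11 → 16

Answer: 16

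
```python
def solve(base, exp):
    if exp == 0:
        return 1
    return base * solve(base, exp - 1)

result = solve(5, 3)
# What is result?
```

solve(5, 3) = 5 * 5 * 5 = 125

Answer: 125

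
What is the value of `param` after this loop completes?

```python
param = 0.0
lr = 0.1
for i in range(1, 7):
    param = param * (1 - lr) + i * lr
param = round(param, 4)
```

Moving average with lr=0.1
`param` takes the values: 0.0 → 0.1 → 0.29 → 0.561 → 0.9049 → 1.31441 → 1.782969 → 1.783

Answer: 1.783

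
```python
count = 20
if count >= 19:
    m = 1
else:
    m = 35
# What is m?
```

Trace:
`count = 20` → count = 20
`if count >= 19: ...` → count >= 19 is True → m = 1
So m = 1

Answer: 1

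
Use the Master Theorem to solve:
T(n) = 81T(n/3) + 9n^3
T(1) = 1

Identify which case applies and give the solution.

a=81, b=3, f(n)=9n^3. log_3(81) = 4. Since c=3 < 4, Case 1 applies: T(n) = Θ(n^log_b(a)) = O(n^4).

Answer: O(n^4) - Case 1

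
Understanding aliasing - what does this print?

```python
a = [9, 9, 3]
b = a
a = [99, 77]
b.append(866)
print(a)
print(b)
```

Key concept: rebinding vs mutation: a is rebound to a new list, b still points at the original.
Step by step:
`a = [9, 9, 3]` → a = [9, 9, 3]
`b = a` → b = [9, 9, 3] (same object as a)
`a = [99, 77]` → a = [99, 77]
`b.append(866)` → b = [9, 9, 3, 866]
`print(a)` → prints [99, 77]
`print(b)` → prints [9, 9, 3, 866]

Answer:
[99, 77]
[9, 9, 3, 866]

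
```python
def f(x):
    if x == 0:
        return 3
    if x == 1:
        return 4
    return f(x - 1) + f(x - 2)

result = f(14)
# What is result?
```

Build up from base cases: f(0)=3, f(1)=4, f(2)=7, f(3)=11, f(4)=18, f(5)=29, f(6)=47, ..., f(14)=2207

Answer: 2207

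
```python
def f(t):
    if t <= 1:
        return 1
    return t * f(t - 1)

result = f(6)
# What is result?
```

f(6) = 6 * 5 * 4 * 3 * 2 * 1 = 720

Answer: 720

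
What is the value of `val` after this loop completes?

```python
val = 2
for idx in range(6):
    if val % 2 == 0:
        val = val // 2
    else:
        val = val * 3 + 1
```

Collatz-style transformation from 2
`val` takes the values: 2 → 1 → 4 → 2 → 1 → 4 → 2

Answer: 2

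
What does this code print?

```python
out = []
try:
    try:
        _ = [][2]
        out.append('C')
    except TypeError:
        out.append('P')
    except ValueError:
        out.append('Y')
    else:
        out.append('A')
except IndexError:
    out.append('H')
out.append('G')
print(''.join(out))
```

Execution trace: 'H' (outer except IndexError) → 'G' (after the try/except). Output: HG

Answer: HG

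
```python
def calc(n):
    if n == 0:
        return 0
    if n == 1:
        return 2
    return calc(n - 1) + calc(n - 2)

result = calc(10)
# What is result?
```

Build up from base cases: calc(0)=0, calc(1)=2, calc(2)=2, calc(3)=4, calc(4)=6, calc(5)=10, calc(6)=16, ..., calc(10)=110

Answer: 110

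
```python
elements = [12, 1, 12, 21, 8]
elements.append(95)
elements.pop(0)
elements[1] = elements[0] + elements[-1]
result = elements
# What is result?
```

Trace:
`elements = [12, 1, 12, 21, 8]` → elements = [12, 1, 12, 21, 8]
`elements.append(95)` → elements = [12, 1, 12, 21, 8, 95]
`elements.pop(0)` → elements = [1, 12, 21, 8, 95]
`elements[1] = elements[0] + elements[-1]` → elements = [1, 96, 21, 8, 95]
`result = elements` → result = [1, 96, 21, 8, 95]
So result = [1, 96, 21, 8, 95]

Answer: [1, 96, 21, 8, 95]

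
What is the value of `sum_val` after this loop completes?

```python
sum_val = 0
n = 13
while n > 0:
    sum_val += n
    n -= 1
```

Sum 13 down to 1
`sum_val` takes the values: 0 → 13 → 25 → 36 → 46 → 55 → 63 → 70 → 76 → 81 → 85 → 88 → 90 → 91

Answer: 91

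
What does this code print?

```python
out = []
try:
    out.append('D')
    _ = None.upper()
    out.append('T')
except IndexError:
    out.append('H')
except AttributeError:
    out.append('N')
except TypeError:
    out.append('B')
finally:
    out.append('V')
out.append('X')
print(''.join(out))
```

Execution trace: 'D' (try body) → 'N' (except AttributeError) → 'V' (finally) → 'X' (after the try/except). Output: DNVX

Answer: DNVX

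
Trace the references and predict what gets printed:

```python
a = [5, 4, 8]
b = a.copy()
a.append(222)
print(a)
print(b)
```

Key concept: list.copy() creates independent copy.
Step by step:
`a = [5, 4, 8]` → a = [5, 4, 8]
`b = a.copy()` → b = [5, 4, 8]
`a.append(222)` → a = [5, 4, 8, 222]
`print(a)` → prints [5, 4, 8, 222]
`print(b)` → prints [5, 4, 8]

Answer:
[5, 4, 8, 222]
[5, 4, 8]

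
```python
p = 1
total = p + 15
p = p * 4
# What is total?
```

Trace:
`p = 1` → p = 1
`total = p + 15` → total = 16
`p = p * 4` → p = 4
So total = 16

Answer: 16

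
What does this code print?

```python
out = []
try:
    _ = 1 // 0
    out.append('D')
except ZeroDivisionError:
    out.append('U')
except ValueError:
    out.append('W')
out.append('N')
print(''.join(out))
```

Execution trace: 'U' (except ZeroDivisionError) → 'N' (after the try/except). Output: UN

Answer: UN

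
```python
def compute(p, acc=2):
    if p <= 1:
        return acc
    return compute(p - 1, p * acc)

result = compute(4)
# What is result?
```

Accumulator trace (n, acc): (4, 2) -> (3, 8) -> (2, 24) -> (1, 48) -> return 48

Answer: 48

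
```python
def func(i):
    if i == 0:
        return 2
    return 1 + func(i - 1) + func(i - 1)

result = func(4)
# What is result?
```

func(i) = 1 + 2·func(i-1), func(0)=2. Closed form: (2+1)·2^4 - 1 = 47.

Answer: 47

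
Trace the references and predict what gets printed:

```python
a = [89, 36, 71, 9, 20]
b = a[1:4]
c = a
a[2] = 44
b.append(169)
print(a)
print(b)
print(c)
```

Key concept: slice vs alias.
Step by step:
`a = [89, 36, 71, 9, 20]` → a = [89, 36, 71, 9, 20]
`b = a[1:4]` → b = [36, 71, 9]
`c = a` → c = [89, 36, 71, 9, 20] (same object as a)
`a[2] = 44` → a = [89, 36, 44, 9, 20] (same object as c); c = [89, 36, 44, 9, 20] (same object as a)
`b.append(169)` → b = [36, 71, 9, 169]
`print(a)` → prints [89, 36, 44, 9, 20]
`print(b)` → prints [36, 71, 9, 169]
`print(c)` → prints [89, 36, 44, 9, 20]

Answer:
[89, 36, 44, 9, 20]
[36, 71, 9, 169]
[89, 36, 44, 9, 20]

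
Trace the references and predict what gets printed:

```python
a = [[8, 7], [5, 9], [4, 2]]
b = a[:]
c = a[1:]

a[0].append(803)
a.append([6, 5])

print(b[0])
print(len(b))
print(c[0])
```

Key concept: slice with nested mutation.
Step by step:
`a = [[8, 7], [5, 9], [4, 2]]` → a = [[8, 7], [5, 9], [4, 2]]
`b = a[:]` → b = [[8, 7], [5, 9], [4, 2]]
`c = a[1:]` → c = [[5, 9], [4, 2]]
`a[0].append(803)` → a = [[8, 7, 803], [5, 9], [4, 2]]; b = [[8, 7, 803], [5, 9], [4, 2]]
`a.append([6, 5])` → a = [[8, 7, 803], [5, 9], [4, 2], [6, 5]]
`print(b[0])` → prints [8, 7, 803]
`print(len(b))` → prints 3
`print(c[0])` → prints [5, 9]

Answer:
[8, 7, 803]
3
[5, 9]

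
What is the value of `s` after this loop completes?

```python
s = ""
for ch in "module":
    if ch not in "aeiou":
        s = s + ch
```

Remove vowels from 'module'
`s` takes the values: "" → "m" → "md" → "mdl"

Answer: "mdl"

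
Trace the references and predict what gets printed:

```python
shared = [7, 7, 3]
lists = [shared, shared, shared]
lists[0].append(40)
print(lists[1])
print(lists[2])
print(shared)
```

Key concept: list of same reference.
Step by step:
`shared = [7, 7, 3]` → shared = [7, 7, 3]
`lists = [shared, shared, shared]` → lists = [[7, 7, 3], [7, 7, 3], [7, 7, 3]]
`lists[0].append(40)` → shared = [7, 7, 3, 40]; lists = [[7, 7, 3, 40], [7, 7, 3, 40], [7, 7, 3, 40]]
`print(lists[1])` → prints [7, 7, 3, 40]
`print(lists[2])` → prints [7, 7, 3, 40]
`print(shared)` → prints [7, 7, 3, 40]

Answer:
[7, 7, 3, 40]
[7, 7, 3, 40]
[7, 7, 3, 40]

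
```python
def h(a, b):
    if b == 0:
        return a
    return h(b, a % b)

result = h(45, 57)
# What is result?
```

h(45, 57) -> h(57, 45) -> h(45, 12) -> h(12, 9) -> h(9, 3) -> h(3, 0) -> 3

Answer: 3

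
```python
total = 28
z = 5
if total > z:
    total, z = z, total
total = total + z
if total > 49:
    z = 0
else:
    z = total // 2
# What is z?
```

Trace:
`total = 28` → total = 28
`z = 5` → z = 5
`if total > z: ...` → total > z is True → total = 5; z = 28
`total = total + z` → total = 33
`if total > 49: ...` → total > 49 is False, take else branch → z = 16
So z = 16

Answer: 16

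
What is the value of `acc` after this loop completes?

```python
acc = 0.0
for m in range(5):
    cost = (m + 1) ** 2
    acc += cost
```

Sum of squared losses 1² + 2² + ... + 5²
`acc` takes the values: 0.0 → 1.0 → 5.0 → 14.0 → 30.0 → 55.0

Answer: 55.0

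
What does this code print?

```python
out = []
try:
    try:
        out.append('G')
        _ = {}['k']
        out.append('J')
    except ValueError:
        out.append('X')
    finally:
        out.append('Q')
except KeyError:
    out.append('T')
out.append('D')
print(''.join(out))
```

Execution trace: 'G' (inner try body) → 'Q' (inner finally) → 'T' (outer except KeyError) → 'D' (after the try/except). Output: GQTD

Answer: GQTD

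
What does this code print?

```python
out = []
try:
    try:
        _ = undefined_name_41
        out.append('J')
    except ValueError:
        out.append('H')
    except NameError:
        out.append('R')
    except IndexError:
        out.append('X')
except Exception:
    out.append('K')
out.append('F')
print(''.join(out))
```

Execution trace: 'R' (inner except NameError) → 'F' (after the try/except). Output: RF

Answer: RF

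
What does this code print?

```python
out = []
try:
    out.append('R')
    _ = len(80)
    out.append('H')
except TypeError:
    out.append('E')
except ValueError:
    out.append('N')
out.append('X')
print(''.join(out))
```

Execution trace: 'R' (try body) → 'E' (except TypeError) → 'X' (after the try/except). Output: REX

Answer: REX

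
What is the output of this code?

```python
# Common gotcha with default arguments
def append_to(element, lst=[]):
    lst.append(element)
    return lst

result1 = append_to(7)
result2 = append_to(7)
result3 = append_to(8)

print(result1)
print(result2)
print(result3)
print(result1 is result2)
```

Key concept: mutable default argument gotcha.
Step by step:
`result1 = append_to(7)` → result1 = [7]
`result2 = append_to(7)` → result1 = [7, 7] (same object as result2); result2 = [7, 7] (same object as result1)
`result3 = append_to(8)` → result1 = [7, 7, 8] (same object as result2, result3); result2 = [7, 7, 8] (same object as result1, result3); result3 = [7, 7, 8] (same object as result1, result2)
`print(result1)` → prints [7, 7, 8]
`print(result2)` → prints [7, 7, 8]
`print(result3)` → prints [7, 7, 8]
`print(result1 is result2)` → prints True

Answer:
[7, 7, 8]
[7, 7, 8]
[7, 7, 8]
True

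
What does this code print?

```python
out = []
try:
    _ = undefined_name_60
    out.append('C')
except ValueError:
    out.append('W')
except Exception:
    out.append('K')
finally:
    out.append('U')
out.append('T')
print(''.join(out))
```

Execution trace: 'K' (except Exception) → 'U' (finally) → 'T' (after the try/except). Output: KUT

Answer: KUT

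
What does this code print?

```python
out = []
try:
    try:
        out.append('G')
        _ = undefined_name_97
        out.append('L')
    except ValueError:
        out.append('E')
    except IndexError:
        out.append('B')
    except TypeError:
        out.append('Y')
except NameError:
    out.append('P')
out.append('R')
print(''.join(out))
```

Execution trace: 'G' (try body) → 'P' (outer except NameError) → 'R' (after the try/except). Output: GPR

Answer: GPR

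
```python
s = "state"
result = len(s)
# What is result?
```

Trace:
`s = "state"` → s = 'state'
`result = len(s)` → result = 5
So result = 5

Answer: 5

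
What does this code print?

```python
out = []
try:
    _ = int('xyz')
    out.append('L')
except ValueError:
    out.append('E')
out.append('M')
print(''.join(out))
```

Execution trace: 'E' (except ValueError) → 'M' (after the try/except). Output: EM

Answer: EM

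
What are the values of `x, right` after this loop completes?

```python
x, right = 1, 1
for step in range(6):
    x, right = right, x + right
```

Fibonacci: after 6 iterations
`x, right` takes the values: (1, 1) → (1, 2) → (2, 3) → (3, 5) → (5, 8) → (8, 13) → (13, 21)

Answer: 13, 21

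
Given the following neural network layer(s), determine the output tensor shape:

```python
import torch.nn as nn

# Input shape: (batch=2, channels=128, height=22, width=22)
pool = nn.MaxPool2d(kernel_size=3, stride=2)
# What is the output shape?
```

Input: (2, 128, 22, 22) -> Output: (2, 128, 10, 10)

Answer: (2, 128, 10, 10)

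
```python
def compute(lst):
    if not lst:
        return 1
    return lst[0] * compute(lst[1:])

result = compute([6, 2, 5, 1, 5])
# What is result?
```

Product over [6, 2, 5, 1, 5] = 6 * 2 * 5 * 1 * 5 = 300

Answer: 300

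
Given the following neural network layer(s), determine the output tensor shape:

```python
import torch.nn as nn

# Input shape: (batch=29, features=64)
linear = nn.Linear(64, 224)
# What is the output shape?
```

Input: (29, 64) -> Output: (29, 224)

Answer: (29, 224)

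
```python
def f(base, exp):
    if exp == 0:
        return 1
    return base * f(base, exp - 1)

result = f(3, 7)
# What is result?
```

f(3, 7) = 3 * 3 * 3 * 3 * 3 * 3 * 3 = 2187

Answer: 2187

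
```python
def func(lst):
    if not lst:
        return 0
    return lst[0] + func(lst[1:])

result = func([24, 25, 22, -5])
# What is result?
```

24 + 25 + 22 + (-5) + 0 = 66

Answer: 66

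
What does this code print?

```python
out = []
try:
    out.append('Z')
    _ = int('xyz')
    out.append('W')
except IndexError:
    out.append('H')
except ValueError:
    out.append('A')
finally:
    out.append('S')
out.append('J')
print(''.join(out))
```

Execution trace: 'Z' (try body) → 'A' (except ValueError) → 'S' (finally) → 'J' (after the try/except). Output: ZASJ

Answer: ZASJ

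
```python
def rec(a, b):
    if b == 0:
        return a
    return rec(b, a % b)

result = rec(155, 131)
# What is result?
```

rec(155, 131) -> rec(131, 24) -> rec(24, 11) -> rec(11, 2) -> rec(2, 1) -> rec(1, 0) -> 1

Answer: 1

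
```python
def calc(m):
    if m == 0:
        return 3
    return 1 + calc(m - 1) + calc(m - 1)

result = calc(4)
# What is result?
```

calc(m) = 1 + 2·calc(m-1), calc(0)=3. Closed form: (3+1)·2^4 - 1 = 63.

Answer: 63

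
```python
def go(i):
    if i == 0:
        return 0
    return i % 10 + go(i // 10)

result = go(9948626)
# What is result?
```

Sum of digits of 9948626: 6 + 2 + 6 + 8 + 4 + 9 + 9 = 44

Answer: 44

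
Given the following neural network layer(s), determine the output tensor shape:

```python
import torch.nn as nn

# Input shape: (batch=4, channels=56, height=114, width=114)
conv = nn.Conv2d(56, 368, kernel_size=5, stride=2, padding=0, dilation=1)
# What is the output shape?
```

Input: (4, 56, 114, 114) -> Output: (4, 368, 55, 55)

Answer: (4, 368, 55, 55)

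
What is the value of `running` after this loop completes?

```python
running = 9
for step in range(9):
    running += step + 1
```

Start at 9, add 1 to 9 = 54
`running` takes the values: 9 → 10 → 12 → 15 → 19 → 24 → 30 → 37 → 45 → 54

Answer: 54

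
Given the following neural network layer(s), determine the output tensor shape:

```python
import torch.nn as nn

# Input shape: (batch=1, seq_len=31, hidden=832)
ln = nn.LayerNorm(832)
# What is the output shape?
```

Input: (1, 31, 832) -> Output: (1, 31, 832)

Answer: (1, 31, 832)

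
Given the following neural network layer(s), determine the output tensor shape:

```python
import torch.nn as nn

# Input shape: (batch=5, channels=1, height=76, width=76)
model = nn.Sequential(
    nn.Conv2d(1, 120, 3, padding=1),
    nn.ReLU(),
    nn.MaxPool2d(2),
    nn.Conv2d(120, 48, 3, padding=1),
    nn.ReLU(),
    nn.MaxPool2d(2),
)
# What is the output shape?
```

Input: (5, 1, 76, 76) -> after first Conv2d: (5, 120, 76, 76) -> after first MaxPool2d: (5, 120, 38, 38) -> after second Conv2d: (5, 48, 38, 38) -> Output: (5, 48, 19, 19)

Answer: (5, 48, 19, 19)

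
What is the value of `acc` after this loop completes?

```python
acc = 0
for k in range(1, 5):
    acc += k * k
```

Sum of squares 1² to 4² = 30
`acc` takes the values: 0 → 1 → 5 → 14 → 30

Answer: 30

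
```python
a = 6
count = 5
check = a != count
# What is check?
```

Trace:
`a = 6` → a = 6
`count = 5` → count = 5
`check = a != count` → check = True
So check = True

Answer: True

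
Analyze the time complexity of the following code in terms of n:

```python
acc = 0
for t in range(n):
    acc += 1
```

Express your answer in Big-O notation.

Each loop level contributes: n. Multiplying the contributions gives O(n).

Answer: O(n)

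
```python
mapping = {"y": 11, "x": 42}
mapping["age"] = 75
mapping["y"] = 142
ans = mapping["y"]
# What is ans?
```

Trace:
`mapping = {"y": 11, "x": 42}` → mapping = {'y': 11, 'x': 42}
`mapping["age"] = 75` → mapping = {'y': 11, 'x': 42, 'age': 75}
`mapping["y"] = 142` → mapping = {'y': 142, 'x': 42, 'age': 75}
`ans = mapping["y"]` → ans = 142
So ans = 142

Answer: 142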